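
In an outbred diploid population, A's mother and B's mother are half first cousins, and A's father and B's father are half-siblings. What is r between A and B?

0.078125

Relatedness sums over independent paths through distinct common ancestors.
A and B are related in two ways: half second cousins through their mothers (r = 1/64) and half first cousins through their fathers (r = 1/16).
r = 1/64 + 1/16 = 5/64 = 0.078125.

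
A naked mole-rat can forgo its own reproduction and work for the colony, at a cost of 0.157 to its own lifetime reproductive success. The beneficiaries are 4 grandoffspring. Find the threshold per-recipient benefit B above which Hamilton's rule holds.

r to a grandoffspring = 0.25 (two parent–offspring links: r = (1/2)^2 = 1/4).
Hamilton's rule with n recipients of equal r: n·r·B > C, so B > C/(n·r) = 0.157/(4·0.25) = 0.157.

0.157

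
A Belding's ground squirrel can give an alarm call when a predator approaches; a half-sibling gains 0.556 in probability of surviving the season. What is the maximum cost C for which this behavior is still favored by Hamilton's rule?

r to a half-sibling = 0.25 (half-sibs share one parent — one path of length 2: r = (1/2)^2 = 1/4).
Hamilton's rule: n·r·B > C, so the trait is favored while C < n·r·B = 1·0.25·0.556 = 0.139.

0.139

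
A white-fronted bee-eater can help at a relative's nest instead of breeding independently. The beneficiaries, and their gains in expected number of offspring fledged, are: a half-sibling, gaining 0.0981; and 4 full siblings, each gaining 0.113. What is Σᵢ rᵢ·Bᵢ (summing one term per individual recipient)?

0.250525

r to a half-sibling = 0.25 (half-sibs share one parent — one path of length 2: r = (1/2)^2 = 1/4).
r to a full sibling = 1/2 (full sibs share both parents — two paths of length 2: r = 2·(1/2)^2 = 1/2).
Summing one r·B term per recipient: 1·0.25·0.0981 + 4·0.5·0.113 = 0.250525.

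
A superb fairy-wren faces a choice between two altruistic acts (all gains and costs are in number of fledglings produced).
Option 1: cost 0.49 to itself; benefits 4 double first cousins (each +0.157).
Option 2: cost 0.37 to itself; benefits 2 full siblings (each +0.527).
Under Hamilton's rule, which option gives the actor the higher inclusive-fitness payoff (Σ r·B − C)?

Option 1: r to a double first cousin = 0.25.
Option 1: Σ r·B − C = (4·0.25·0.157) − 0.49 = -0.333.
Option 2: r to a full sibling = 0.5.
Option 2: Σ r·B − C = (2·0.5·0.527) − 0.37 = 0.157.
Option 2 has the higher net inclusive-fitness payoff.

Option 2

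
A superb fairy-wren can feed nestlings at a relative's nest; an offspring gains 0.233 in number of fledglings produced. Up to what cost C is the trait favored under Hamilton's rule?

r to an offspring = 1/2 (one parent–offspring link: r = (1/2)^1 = 1/2).
Hamilton's rule: n·r·B > C, so the trait is favored while C < n·r·B = 1·0.5·0.233 = 0.1165.

0.1165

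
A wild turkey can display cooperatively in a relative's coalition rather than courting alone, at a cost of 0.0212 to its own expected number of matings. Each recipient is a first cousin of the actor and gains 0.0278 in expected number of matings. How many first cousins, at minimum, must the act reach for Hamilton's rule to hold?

7

r to a first cousin = 0.125 (first cousins share one grandparent pair — two paths of length 4: r = 2·(1/2)^4 = 1/8).
Hamilton's rule: n·r·B > C  ⇒  n > C/(r·B) = 0.0212/(0.125·0.0278) = 6.101.
The smallest integer exceeding 6.101 is 7.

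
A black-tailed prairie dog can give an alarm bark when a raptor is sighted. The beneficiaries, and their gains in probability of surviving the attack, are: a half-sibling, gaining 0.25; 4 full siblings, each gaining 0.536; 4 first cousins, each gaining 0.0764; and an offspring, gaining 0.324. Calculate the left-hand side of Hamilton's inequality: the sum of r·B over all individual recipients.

1.3347

r to a half-sibling = 0.25 (half-sibs share one parent — one path of length 2: r = (1/2)^2 = 1/4).
r to a full sibling = 0.5 (full sibs share both parents — two paths of length 2: r = 2·(1/2)^2 = 1/2).
r to a first cousin = 0.125 (first cousins share one grandparent pair — two paths of length 4: r = 2·(1/2)^4 = 1/8).
r to an offspring = 0.5 (one parent–offspring link: r = (1/2)^1 = 1/2).
Summing one r·B term per recipient: 1·0.25·0.25 + 4·0.5·0.536 + 4·0.125·0.0764 + 1·0.5·0.324 = 1.3347.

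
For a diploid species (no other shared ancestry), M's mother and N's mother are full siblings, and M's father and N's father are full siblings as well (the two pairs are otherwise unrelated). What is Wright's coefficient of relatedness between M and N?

Independent pedigree routes through distinct common ancestors add.
M and N are related in two ways: first cousins through their mothers (r = 1/8) and first cousins through their fathers (r = 1/8) — i.e. double first cousins.
r = 1/8 + 1/8 = 0.25.

0.25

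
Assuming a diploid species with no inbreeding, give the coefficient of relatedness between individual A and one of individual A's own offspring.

0.5

Each parent–offspring link contributes a factor of 1/2, and independent paths through distinct common ancestors add.
One parent–offspring link: r = (1/2)^1 = 1/2.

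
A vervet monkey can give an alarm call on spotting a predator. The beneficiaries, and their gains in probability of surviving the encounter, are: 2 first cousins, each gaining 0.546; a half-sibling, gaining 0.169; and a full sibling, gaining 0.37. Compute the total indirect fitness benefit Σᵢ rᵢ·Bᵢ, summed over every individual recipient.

0.36375

r to a first cousin = 0.125 (first cousins share one grandparent pair — two paths of length 4: r = 2·(1/2)^4 = 1/8).
r to a half-sibling = 1/4 (half-sibs share one parent — one path of length 2: r = (1/2)^2 = 1/4).
r to a full sibling = 0.5 (full sibs share both parents — two paths of length 2: r = 2·(1/2)^2 = 1/2).
Summing one r·B term per recipient: 2·0.125·0.546 + 1·0.25·0.169 + 1·0.5·0.37 = 0.36375.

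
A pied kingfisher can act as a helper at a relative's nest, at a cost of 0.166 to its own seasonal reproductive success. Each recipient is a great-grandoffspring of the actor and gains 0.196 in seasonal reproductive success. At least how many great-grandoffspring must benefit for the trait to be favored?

r to a great-grandoffspring = 1/8 (three parent–offspring links: r = (1/2)^3 = 1/8).
Hamilton's rule: n·r·B > C  ⇒  n > C/(r·B) = 0.166/(0.125·0.196) = 6.776.
The smallest integer exceeding 6.776 is 7.

7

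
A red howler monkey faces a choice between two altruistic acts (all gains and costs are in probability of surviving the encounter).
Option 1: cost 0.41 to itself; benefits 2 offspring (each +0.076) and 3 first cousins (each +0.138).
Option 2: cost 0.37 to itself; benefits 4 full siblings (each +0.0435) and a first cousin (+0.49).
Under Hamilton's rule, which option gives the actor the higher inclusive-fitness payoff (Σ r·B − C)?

Option 1: r to an offspring = 0.5.
Option 1: r to a first cousin = 0.125.
Option 1: Σ r·B − C = (2·0.5·0.076 + 3·0.125·0.138) − 0.41 = -0.28225.
Option 2: r to a full sibling = 0.5.
Option 2: r to a first cousin = 0.125.
Option 2: Σ r·B − C = (4·0.5·0.0435 + 1·0.125·0.49) − 0.37 = -0.22175.
Option 2 has the higher net inclusive-fitness payoff.

Option 2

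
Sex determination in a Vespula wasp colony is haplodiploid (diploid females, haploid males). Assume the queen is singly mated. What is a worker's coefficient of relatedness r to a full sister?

0.75

Haplodiploid full sisters inherit their father's entire haploid genome identically (contributing 1/2) and on average half of their mother's contribution (1/2 · 1/2 = 1/4); r = 1/2 + 1/4 = 3/4.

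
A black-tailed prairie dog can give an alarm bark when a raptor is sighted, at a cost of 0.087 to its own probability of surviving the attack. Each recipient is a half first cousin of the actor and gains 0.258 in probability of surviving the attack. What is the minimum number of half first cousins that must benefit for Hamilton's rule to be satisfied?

6

r to a half first cousin = 0.0625 (half first cousins share one grandparent — one path of length 4: r = (1/2)^4 = 1/16).
Hamilton's rule: n·r·B > C  ⇒  n > C/(r·B) = 0.087/(0.0625·0.258) = 5.395.
The smallest integer exceeding 5.395 is 6.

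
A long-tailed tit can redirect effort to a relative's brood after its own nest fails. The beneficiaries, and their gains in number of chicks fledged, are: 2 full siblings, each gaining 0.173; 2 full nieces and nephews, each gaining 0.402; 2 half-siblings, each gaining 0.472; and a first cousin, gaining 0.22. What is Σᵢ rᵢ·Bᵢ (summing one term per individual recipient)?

r to a full sibling = 1/2 (full sibs share both parents — two paths of length 2: r = 2·(1/2)^2 = 1/2).
r to a full niece or nephew = 0.25 (full aunt/uncle↔niece/nephew: two paths of length 3 through the shared grandparent pair: r = 2·(1/2)^3 = 1/4).
r to a half-sibling = 0.25 (half-sibs share one parent — one path of length 2: r = (1/2)^2 = 1/4).
r to a first cousin = 1/8 (first cousins share one grandparent pair — two paths of length 4: r = 2·(1/2)^4 = 1/8).
Summing one r·B term per recipient: 2·0.5·0.173 + 2·0.25·0.402 + 2·0.25·0.472 + 1·0.125·0.22 = 0.6375.

0.6375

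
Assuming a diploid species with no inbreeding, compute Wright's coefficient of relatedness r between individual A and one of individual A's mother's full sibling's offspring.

Each parent–offspring link contributes a factor of 1/2, and independent paths through distinct common ancestors add.
First cousins share one grandparent pair — two paths of length 4: r = 2·(1/2)^4 = 1/8.

0.125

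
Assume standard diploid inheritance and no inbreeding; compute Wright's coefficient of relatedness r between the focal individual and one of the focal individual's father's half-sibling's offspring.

0.0625

Each parent–offspring link contributes a factor of 1/2, and independent paths through distinct common ancestors add.
Half first cousins share one grandparent — one path of length 4: r = (1/2)^4 = 1/16.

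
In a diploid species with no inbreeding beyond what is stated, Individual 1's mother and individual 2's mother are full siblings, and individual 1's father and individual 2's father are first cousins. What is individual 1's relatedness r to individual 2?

0.15625

Relatedness sums over independent paths through distinct common ancestors.
Individual 1 and individual 2 are related in two ways: first cousins through their mothers (r = 1/8) and second cousins through their fathers (r = 1/32).
r = 1/8 + 1/32 = 5/32 = 0.15625.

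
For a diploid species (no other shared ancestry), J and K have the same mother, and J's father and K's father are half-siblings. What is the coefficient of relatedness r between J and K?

Independent pedigree routes through distinct common ancestors add.
J and K are related in two ways: half-sibs through their shared mother (r = 1/4) and half first cousins through their fathers (r = 1/16).
r = 1/4 + 1/16 = 5/16 = 0.3125.

0.3125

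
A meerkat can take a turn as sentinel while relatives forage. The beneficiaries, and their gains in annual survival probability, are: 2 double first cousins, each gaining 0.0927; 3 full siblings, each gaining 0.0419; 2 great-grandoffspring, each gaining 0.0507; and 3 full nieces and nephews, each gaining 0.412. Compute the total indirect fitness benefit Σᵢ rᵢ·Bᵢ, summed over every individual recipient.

0.430875

r to a double first cousin = 1/4 (double first cousins share both grandparent pairs — four paths of length 4: r = 4·(1/2)^4 = 1/4).
r to a full sibling = 0.5 (full sibs share both parents — two paths of length 2: r = 2·(1/2)^2 = 1/2).
r to a great-grandoffspring = 0.125 (three parent–offspring links: r = (1/2)^3 = 1/8).
r to a full niece or nephew = 0.25 (full aunt/uncle↔niece/nephew: two paths of length 3 through the shared grandparent pair: r = 2·(1/2)^3 = 1/4).
Summing one r·B term per recipient: 2·0.25·0.0927 + 3·0.5·0.0419 + 2·0.125·0.0507 + 3·0.25·0.412 = 0.430875.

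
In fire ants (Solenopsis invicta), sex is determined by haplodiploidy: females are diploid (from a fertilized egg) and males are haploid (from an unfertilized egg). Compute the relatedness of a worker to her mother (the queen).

One meiotic link between diploid queen and diploid daughter: r = 1/2.

0.5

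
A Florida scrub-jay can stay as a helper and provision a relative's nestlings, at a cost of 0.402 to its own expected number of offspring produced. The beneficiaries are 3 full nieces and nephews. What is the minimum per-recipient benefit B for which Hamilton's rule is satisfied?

r to a full niece or nephew = 0.25 (full aunt/uncle↔niece/nephew: two paths of length 3 through the shared grandparent pair: r = 2·(1/2)^3 = 1/4).
Hamilton's rule with n recipients of equal r: n·r·B > C, so B > C/(n·r) = 0.402/(3·0.25) = 0.536.

0.536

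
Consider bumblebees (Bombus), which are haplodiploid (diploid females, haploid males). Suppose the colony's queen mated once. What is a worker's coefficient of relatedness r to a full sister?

0.75

Haplodiploid full sisters inherit their father's entire haploid genome identically (contributing 1/2) and on average half of their mother's contribution (1/2 · 1/2 = 1/4); r = 1/2 + 1/4 = 3/4.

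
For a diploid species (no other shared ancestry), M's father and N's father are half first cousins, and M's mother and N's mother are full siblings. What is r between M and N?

0.140625

With two independent routes of shared ancestry, r is the sum of the two contributions.
M and N are related in two ways: half second cousins through their fathers (r = 1/64) and first cousins through their mothers (r = 1/8).
r = 1/64 + 1/8 = 9/64 = 0.140625.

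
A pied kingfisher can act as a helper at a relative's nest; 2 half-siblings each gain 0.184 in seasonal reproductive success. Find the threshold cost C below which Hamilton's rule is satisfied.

0.092

r to a half-sibling = 0.25 (half-sibs share one parent — one path of length 2: r = (1/2)^2 = 1/4).
Hamilton's rule: n·r·B > C, so the trait is favored while C < n·r·B = 2·0.25·0.184 = 0.092.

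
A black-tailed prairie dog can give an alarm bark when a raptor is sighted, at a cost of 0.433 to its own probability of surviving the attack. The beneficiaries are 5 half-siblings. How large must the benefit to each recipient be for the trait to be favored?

0.3464

r to a half-sibling = 1/4 (half-sibs share one parent — one path of length 2: r = (1/2)^2 = 1/4).
Hamilton's rule with n recipients of equal r: n·r·B > C, so B > C/(n·r) = 0.433/(5·0.25) = 0.3464.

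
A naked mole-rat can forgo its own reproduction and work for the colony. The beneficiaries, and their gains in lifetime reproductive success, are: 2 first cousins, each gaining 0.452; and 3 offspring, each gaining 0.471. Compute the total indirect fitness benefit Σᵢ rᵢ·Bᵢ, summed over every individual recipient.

0.8195

r to a first cousin = 1/8 (first cousins share one grandparent pair — two paths of length 4: r = 2·(1/2)^4 = 1/8).
r to an offspring = 1/2 (one parent–offspring link: r = (1/2)^1 = 1/2).
Summing one r·B term per recipient: 2·0.125·0.452 + 3·0.5·0.471 = 0.8195.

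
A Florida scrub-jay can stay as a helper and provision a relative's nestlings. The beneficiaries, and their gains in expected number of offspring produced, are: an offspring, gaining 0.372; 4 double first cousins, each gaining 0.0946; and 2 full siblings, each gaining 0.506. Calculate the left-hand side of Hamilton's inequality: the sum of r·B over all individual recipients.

r to an offspring = 0.5 (one parent–offspring link: r = (1/2)^1 = 1/2).
r to a double first cousin = 0.25 (double first cousins share both grandparent pairs — four paths of length 4: r = 4·(1/2)^4 = 1/4).
r to a full sibling = 1/2 (full sibs share both parents — two paths of length 2: r = 2·(1/2)^2 = 1/2).
Summing one r·B term per recipient: 1·0.5·0.372 + 4·0.25·0.0946 + 2·0.5·0.506 = 0.7866.

0.7866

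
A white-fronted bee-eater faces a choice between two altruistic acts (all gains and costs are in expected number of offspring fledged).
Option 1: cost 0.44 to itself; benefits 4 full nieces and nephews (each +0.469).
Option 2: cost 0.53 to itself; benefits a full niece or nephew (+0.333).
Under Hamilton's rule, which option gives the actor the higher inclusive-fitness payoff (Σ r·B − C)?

Option 1

Option 1: r to a full niece or nephew = 0.25.
Option 1: Σ r·B − C = (4·0.25·0.469) − 0.44 = 0.029.
Option 2: r to a full niece or nephew = 0.25.
Option 2: Σ r·B − C = (1·0.25·0.333) − 0.53 = -0.44675.
Option 1 has the higher net inclusive-fitness payoff.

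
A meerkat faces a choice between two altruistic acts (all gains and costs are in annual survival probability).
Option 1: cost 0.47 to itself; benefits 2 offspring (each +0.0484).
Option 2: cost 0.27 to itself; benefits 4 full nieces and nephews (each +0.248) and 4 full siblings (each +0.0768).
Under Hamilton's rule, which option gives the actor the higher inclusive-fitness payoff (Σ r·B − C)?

Option 1: r to an offspring = 0.5.
Option 1: Σ r·B − C = (2·0.5·0.0484) − 0.47 = -0.4216.
Option 2: r to a full niece or nephew = 0.25.
Option 2: r to a full sibling = 0.5.
Option 2: Σ r·B − C = (4·0.25·0.248 + 4·0.5·0.0768) − 0.27 = 0.1316.
Option 2 has the higher net inclusive-fitness payoff.

Option 2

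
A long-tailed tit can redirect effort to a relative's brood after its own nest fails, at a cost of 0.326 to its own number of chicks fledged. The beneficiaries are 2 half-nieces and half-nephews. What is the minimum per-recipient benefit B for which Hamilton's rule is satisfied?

1.304

r to a half-niece or half-nephew = 1/8 (half-aunt/uncle↔niece/nephew: one path of length 3: r = (1/2)^3 = 1/8).
Hamilton's rule with n recipients of equal r: n·r·B > C, so B > C/(n·r) = 0.326/(2·0.125) = 1.304.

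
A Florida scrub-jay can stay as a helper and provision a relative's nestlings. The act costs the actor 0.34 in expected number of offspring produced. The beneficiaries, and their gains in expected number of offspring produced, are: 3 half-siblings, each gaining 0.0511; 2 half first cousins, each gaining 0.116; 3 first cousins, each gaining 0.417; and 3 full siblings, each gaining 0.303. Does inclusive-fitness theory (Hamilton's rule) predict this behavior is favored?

Hamilton's rule: the trait is favored when the sum of r·B over every recipient exceeds the actor's cost C.
r to a half-sibling = 1/4 (half-sibs share one parent — one path of length 2: r = (1/2)^2 = 1/4).
r to a half first cousin = 1/16 (half first cousins share one grandparent — one path of length 4: r = (1/2)^4 = 1/16).
r to a first cousin = 1/8 (first cousins share one grandparent pair — two paths of length 4: r = 2·(1/2)^4 = 1/8).
r to a full sibling = 0.5 (full sibs share both parents — two paths of length 2: r = 2·(1/2)^2 = 1/2).
Summing one r·B term per recipient: 3·0.25·0.0511 + 2·0.0625·0.116 + 3·0.125·0.417 + 3·0.5·0.303 = 0.6637.
0.6637 > 0.34: the indirect benefit exceeds the cost.

Yes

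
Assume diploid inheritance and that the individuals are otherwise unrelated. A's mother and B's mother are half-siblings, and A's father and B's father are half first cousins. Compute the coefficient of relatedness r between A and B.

Relatedness sums over independent paths through distinct common ancestors.
A and B are related in two ways: half first cousins through their mothers (r = 1/16) and half second cousins through their fathers (r = 1/64).
r = 1/16 + 1/64 = 5/64 = 0.078125.

0.078125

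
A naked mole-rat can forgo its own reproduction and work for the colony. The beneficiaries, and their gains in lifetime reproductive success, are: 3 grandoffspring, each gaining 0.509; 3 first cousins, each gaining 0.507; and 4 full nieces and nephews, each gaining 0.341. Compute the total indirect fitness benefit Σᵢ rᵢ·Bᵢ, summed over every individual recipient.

r to a grandoffspring = 0.25 (two parent–offspring links: r = (1/2)^2 = 1/4).
r to a first cousin = 0.125 (first cousins share one grandparent pair — two paths of length 4: r = 2·(1/2)^4 = 1/8).
r to a full niece or nephew = 1/4 (full aunt/uncle↔niece/nephew: two paths of length 3 through the shared grandparent pair: r = 2·(1/2)^3 = 1/4).
Summing one r·B term per recipient: 3·0.25·0.509 + 3·0.125·0.507 + 4·0.25·0.341 = 0.912875.

0.912875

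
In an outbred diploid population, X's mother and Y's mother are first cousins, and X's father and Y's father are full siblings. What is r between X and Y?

0.15625

Wright's path rule: contributions from independent ancestry routes add.
X and Y are related in two ways: second cousins through their mothers (r = 1/32) and first cousins through their fathers (r = 1/8).
r = 1/32 + 1/8 = 5/32 = 0.15625.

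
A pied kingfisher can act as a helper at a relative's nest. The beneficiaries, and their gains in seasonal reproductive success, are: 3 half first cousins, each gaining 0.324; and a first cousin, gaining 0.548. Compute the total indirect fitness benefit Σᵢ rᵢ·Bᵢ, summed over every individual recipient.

0.12925

r to a half first cousin = 1/16 (half first cousins share one grandparent — one path of length 4: r = (1/2)^4 = 1/16).
r to a first cousin = 0.125 (first cousins share one grandparent pair — two paths of length 4: r = 2·(1/2)^4 = 1/8).
Summing one r·B term per recipient: 3·0.0625·0.324 + 1·0.125·0.548 = 0.12925.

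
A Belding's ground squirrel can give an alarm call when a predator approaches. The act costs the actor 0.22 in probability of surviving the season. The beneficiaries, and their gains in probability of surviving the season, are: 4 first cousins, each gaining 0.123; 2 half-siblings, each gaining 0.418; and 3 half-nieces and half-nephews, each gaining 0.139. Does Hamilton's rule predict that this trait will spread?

Hamilton's rule: the trait is favored when the sum of r·B over every recipient exceeds the actor's cost C.
r to a first cousin = 1/8 (first cousins share one grandparent pair — two paths of length 4: r = 2·(1/2)^4 = 1/8).
r to a half-sibling = 1/4 (half-sibs share one parent — one path of length 2: r = (1/2)^2 = 1/4).
r to a half-niece or half-nephew = 0.125 (half-aunt/uncle↔niece/nephew: one path of length 3: r = (1/2)^3 = 1/8).
Summing one r·B term per recipient: 4·0.125·0.123 + 2·0.25·0.418 + 3·0.125·0.139 = 0.322625.
0.322625 > 0.22: the indirect benefit exceeds the cost.

Yes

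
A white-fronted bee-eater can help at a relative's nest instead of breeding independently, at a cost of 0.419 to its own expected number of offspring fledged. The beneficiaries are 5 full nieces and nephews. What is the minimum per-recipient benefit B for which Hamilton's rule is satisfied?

0.3352

r to a full niece or nephew = 0.25 (full aunt/uncle↔niece/nephew: two paths of length 3 through the shared grandparent pair: r = 2·(1/2)^3 = 1/4).
Hamilton's rule with n recipients of equal r: n·r·B > C, so B > C/(n·r) = 0.419/(5·0.25) = 0.3352.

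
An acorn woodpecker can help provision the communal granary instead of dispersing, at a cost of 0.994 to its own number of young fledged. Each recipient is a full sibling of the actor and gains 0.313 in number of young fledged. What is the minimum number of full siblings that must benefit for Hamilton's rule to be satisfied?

7

r to a full sibling = 1/2 (full sibs share both parents — two paths of length 2: r = 2·(1/2)^2 = 1/2).
Hamilton's rule: n·r·B > C  ⇒  n > C/(r·B) = 0.994/(0.5·0.313) = 6.351.
The smallest integer exceeding 6.351 is 7.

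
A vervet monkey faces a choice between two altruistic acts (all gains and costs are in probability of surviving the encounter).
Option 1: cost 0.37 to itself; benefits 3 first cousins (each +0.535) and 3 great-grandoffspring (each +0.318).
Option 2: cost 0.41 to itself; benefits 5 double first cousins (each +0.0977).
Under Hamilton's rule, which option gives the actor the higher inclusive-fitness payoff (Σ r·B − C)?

Option 1: r to a first cousin = 0.125.
Option 1: r to a great-grandoffspring = 0.125.
Option 1: Σ r·B − C = (3·0.125·0.535 + 3·0.125·0.318) − 0.37 = -0.050125.
Option 2: r to a double first cousin = 0.25.
Option 2: Σ r·B − C = (5·0.25·0.0977) − 0.41 = -0.287875.
Option 1 has the higher net inclusive-fitness payoff.

Option 1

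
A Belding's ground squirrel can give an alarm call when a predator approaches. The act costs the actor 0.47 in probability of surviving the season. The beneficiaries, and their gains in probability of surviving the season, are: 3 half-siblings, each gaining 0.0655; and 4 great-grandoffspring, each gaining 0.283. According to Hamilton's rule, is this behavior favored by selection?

Hamilton's rule: the trait is favored when the sum of r·B over every recipient exceeds the actor's cost C.
r to a half-sibling = 0.25 (half-sibs share one parent — one path of length 2: r = (1/2)^2 = 1/4).
r to a great-grandoffspring = 1/8 (three parent–offspring links: r = (1/2)^3 = 1/8).
Summing one r·B term per recipient: 3·0.25·0.0655 + 4·0.125·0.283 = 0.190625.
0.190625 < 0.47: the indirect benefit is less than the cost.

No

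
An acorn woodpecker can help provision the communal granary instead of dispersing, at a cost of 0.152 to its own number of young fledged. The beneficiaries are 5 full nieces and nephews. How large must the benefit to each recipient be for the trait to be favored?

0.1216

r to a full niece or nephew = 1/4 (full aunt/uncle↔niece/nephew: two paths of length 3 through the shared grandparent pair: r = 2·(1/2)^3 = 1/4).
Hamilton's rule with n recipients of equal r: n·r·B > C, so B > C/(n·r) = 0.152/(5·0.25) = 0.1216.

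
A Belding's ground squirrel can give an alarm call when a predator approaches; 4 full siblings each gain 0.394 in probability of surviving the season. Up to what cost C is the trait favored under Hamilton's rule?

0.788

r to a full sibling = 1/2 (full sibs share both parents — two paths of length 2: r = 2·(1/2)^2 = 1/2).
Hamilton's rule: n·r·B > C, so the trait is favored while C < n·r·B = 4·0.5·0.394 = 0.788.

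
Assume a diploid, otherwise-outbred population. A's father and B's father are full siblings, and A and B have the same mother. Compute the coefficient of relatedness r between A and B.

Wright's path rule: contributions from independent ancestry routes add.
A and B are related in two ways: first cousins through their fathers (r = 1/8) and half-sibs through their shared mother (r = 1/4).
r = 1/8 + 1/4 = 0.375.

0.375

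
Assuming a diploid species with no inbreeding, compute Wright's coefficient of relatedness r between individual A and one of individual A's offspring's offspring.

0.25

Each parent–offspring link contributes a factor of 1/2, and independent paths through distinct common ancestors add.
Two parent–offspring links: r = (1/2)^2 = 1/4.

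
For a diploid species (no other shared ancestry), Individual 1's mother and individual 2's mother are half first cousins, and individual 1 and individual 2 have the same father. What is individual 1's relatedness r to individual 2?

0.265625

With two independent routes of shared ancestry, r is the sum of the two contributions.
Individual 1 and individual 2 are related in two ways: half second cousins through their mothers (r = 1/64) and half-sibs through their shared father (r = 1/4).
r = 1/64 + 1/4 = 0.265625.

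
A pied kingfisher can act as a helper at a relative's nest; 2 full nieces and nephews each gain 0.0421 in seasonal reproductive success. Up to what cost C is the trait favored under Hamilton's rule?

0.02105

r to a full niece or nephew = 0.25 (full aunt/uncle↔niece/nephew: two paths of length 3 through the shared grandparent pair: r = 2·(1/2)^3 = 1/4).
Hamilton's rule: n·r·B > C, so the trait is favored while C < n·r·B = 2·0.25·0.0421 = 0.02105.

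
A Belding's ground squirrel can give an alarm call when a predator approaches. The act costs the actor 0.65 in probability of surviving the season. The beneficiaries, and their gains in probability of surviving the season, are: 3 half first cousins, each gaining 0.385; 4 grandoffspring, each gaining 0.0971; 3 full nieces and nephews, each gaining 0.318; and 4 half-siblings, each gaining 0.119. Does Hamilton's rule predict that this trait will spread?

Hamilton's rule: the trait is favored when the sum of r·B over every recipient exceeds the actor's cost C.
r to a half first cousin = 1/16 (half first cousins share one grandparent — one path of length 4: r = (1/2)^4 = 1/16).
r to a grandoffspring = 0.25 (two parent–offspring links: r = (1/2)^2 = 1/4).
r to a full niece or nephew = 1/4 (full aunt/uncle↔niece/nephew: two paths of length 3 through the shared grandparent pair: r = 2·(1/2)^3 = 1/4).
r to a half-sibling = 1/4 (half-sibs share one parent — one path of length 2: r = (1/2)^2 = 1/4).
Summing one r·B term per recipient: 3·0.0625·0.385 + 4·0.25·0.0971 + 3·0.25·0.318 + 4·0.25·0.119 = 0.5267875.
0.5267875 < 0.65: the indirect benefit is less than the cost.

No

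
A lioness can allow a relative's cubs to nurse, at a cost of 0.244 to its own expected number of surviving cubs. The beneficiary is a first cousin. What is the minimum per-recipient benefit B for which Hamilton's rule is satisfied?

r to a first cousin = 0.125 (first cousins share one grandparent pair — two paths of length 4: r = 2·(1/2)^4 = 1/8).
Hamilton's rule with n recipients of equal r: n·r·B > C, so B > C/(n·r) = 0.244/(1·0.125) = 1.952.

1.952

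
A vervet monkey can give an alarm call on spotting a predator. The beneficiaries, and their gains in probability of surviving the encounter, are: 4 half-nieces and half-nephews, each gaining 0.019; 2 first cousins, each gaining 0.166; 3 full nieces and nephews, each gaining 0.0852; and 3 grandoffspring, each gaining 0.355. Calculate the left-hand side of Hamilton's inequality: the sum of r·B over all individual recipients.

0.38115

r to a half-niece or half-nephew = 1/8 (half-aunt/uncle↔niece/nephew: one path of length 3: r = (1/2)^3 = 1/8).
r to a first cousin = 1/8 (first cousins share one grandparent pair — two paths of length 4: r = 2·(1/2)^4 = 1/8).
r to a full niece or nephew = 0.25 (full aunt/uncle↔niece/nephew: two paths of length 3 through the shared grandparent pair: r = 2·(1/2)^3 = 1/4).
r to a grandoffspring = 0.25 (two parent–offspring links: r = (1/2)^2 = 1/4).
Summing one r·B term per recipient: 4·0.125·0.019 + 2·0.125·0.166 + 3·0.25·0.0852 + 3·0.25·0.355 = 0.38115.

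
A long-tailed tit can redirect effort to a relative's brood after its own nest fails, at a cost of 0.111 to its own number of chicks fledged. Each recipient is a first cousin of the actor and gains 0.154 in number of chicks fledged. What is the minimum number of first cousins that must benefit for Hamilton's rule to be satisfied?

r to a first cousin = 1/8 (first cousins share one grandparent pair — two paths of length 4: r = 2·(1/2)^4 = 1/8).
Hamilton's rule: n·r·B > C  ⇒  n > C/(r·B) = 0.111/(0.125·0.154) = 5.766.
The smallest integer exceeding 5.766 is 6.

6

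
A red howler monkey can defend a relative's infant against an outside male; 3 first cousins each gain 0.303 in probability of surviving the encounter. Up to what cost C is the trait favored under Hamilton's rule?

r to a first cousin = 0.125 (first cousins share one grandparent pair — two paths of length 4: r = 2·(1/2)^4 = 1/8).
Hamilton's rule: n·r·B > C, so the trait is favored while C < n·r·B = 3·0.125·0.303 = 0.113625.

0.113625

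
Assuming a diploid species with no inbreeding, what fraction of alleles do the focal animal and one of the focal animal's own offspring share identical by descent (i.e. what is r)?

Each parent–offspring link contributes a factor of 1/2, and independent paths through distinct common ancestors add.
One parent–offspring link: r = (1/2)^1 = 1/2.

0.5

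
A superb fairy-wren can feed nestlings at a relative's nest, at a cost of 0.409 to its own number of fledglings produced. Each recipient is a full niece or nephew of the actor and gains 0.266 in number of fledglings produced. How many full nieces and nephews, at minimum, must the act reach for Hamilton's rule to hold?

r to a full niece or nephew = 1/4 (full aunt/uncle↔niece/nephew: two paths of length 3 through the shared grandparent pair: r = 2·(1/2)^3 = 1/4).
Hamilton's rule: n·r·B > C  ⇒  n > C/(r·B) = 0.409/(0.25·0.266) = 6.15.
The smallest integer exceeding 6.15 is 7.

7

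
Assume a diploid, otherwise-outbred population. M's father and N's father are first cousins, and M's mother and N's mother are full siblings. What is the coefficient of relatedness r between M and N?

Relatedness sums over independent paths through distinct common ancestors.
M and N are related in two ways: second cousins through their fathers (r = 1/32) and first cousins through their mothers (r = 1/8).
r = 1/32 + 1/8 = 5/32 = 0.15625.

0.15625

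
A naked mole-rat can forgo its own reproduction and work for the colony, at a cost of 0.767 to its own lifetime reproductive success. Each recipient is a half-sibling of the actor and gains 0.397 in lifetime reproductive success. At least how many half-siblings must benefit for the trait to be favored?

8

r to a half-sibling = 0.25 (half-sibs share one parent — one path of length 2: r = (1/2)^2 = 1/4).
Hamilton's rule: n·r·B > C  ⇒  n > C/(r·B) = 0.767/(0.25·0.397) = 7.728.
The smallest integer exceeding 7.728 is 8.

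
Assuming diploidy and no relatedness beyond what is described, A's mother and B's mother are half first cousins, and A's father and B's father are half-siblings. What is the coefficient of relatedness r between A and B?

0.078125

Wright's path rule: contributions from independent ancestry routes add.
A and B are related in two ways: half second cousins through their mothers (r = 1/64) and half first cousins through their fathers (r = 1/16).
r = 1/64 + 1/16 = 5/64 = 0.078125.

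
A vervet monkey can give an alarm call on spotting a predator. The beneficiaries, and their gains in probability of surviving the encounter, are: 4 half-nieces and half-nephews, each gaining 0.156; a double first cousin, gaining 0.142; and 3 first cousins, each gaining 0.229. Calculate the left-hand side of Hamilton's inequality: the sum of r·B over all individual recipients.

r to a half-niece or half-nephew = 1/8 (half-aunt/uncle↔niece/nephew: one path of length 3: r = (1/2)^3 = 1/8).
r to a double first cousin = 0.25 (double first cousins share both grandparent pairs — four paths of length 4: r = 4·(1/2)^4 = 1/4).
r to a first cousin = 0.125 (first cousins share one grandparent pair — two paths of length 4: r = 2·(1/2)^4 = 1/8).
Summing one r·B term per recipient: 4·0.125·0.156 + 1·0.25·0.142 + 3·0.125·0.229 = 0.199375.

0.199375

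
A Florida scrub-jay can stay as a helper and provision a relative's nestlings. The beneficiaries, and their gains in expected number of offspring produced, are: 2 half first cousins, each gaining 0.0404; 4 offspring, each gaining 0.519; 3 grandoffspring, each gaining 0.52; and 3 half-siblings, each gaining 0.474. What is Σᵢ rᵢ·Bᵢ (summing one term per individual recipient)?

1.78855

r to a half first cousin = 0.0625 (half first cousins share one grandparent — one path of length 4: r = (1/2)^4 = 1/16).
r to an offspring = 1/2 (one parent–offspring link: r = (1/2)^1 = 1/2).
r to a grandoffspring = 0.25 (two parent–offspring links: r = (1/2)^2 = 1/4).
r to a half-sibling = 0.25 (half-sibs share one parent — one path of length 2: r = (1/2)^2 = 1/4).
Summing one r·B term per recipient: 2·0.0625·0.0404 + 4·0.5·0.519 + 3·0.25·0.52 + 3·0.25·0.474 = 1.78855.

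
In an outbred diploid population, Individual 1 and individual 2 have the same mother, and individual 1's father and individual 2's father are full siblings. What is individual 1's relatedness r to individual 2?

Relatedness sums over independent paths through distinct common ancestors.
Individual 1 and individual 2 are related in two ways: half-sibs through their shared mother (r = 1/4) and first cousins through their fathers (r = 1/8).
r = 1/4 + 1/8 = 3/8 = 0.375.

0.375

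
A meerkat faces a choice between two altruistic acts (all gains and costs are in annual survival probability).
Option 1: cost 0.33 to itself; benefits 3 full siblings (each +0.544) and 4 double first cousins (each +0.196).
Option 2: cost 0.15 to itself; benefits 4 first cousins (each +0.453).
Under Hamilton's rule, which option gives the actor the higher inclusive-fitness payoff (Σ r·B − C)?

Option 1

Option 1: r to a full sibling = 0.5.
Option 1: r to a double first cousin = 0.25.
Option 1: Σ r·B − C = (3·0.5·0.544 + 4·0.25·0.196) − 0.33 = 0.682.
Option 2: r to a first cousin = 0.125.
Option 2: Σ r·B − C = (4·0.125·0.453) − 0.15 = 0.0765.
Option 1 has the higher net inclusive-fitness payoff.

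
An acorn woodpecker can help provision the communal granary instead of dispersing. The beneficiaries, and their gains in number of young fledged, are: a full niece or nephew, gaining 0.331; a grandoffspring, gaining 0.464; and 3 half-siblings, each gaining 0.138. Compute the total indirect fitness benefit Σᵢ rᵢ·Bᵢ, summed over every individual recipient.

0.30225

r to a full niece or nephew = 0.25 (full aunt/uncle↔niece/nephew: two paths of length 3 through the shared grandparent pair: r = 2·(1/2)^3 = 1/4).
r to a grandoffspring = 1/4 (two parent–offspring links: r = (1/2)^2 = 1/4).
r to a half-sibling = 1/4 (half-sibs share one parent — one path of length 2: r = (1/2)^2 = 1/4).
Summing one r·B term per recipient: 1·0.25·0.331 + 1·0.25·0.464 + 3·0.25·0.138 = 0.30225.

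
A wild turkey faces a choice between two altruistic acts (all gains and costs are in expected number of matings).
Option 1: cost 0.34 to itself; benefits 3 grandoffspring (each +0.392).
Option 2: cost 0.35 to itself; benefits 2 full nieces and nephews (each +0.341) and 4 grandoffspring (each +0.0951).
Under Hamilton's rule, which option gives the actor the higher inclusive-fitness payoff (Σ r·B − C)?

Option 1: r to a grandoffspring = 0.25.
Option 1: Σ r·B − C = (3·0.25·0.392) − 0.34 = -0.046.
Option 2: r to a full niece or nephew = 0.25.
Option 2: r to a grandoffspring = 0.25.
Option 2: Σ r·B − C = (2·0.25·0.341 + 4·0.25·0.0951) − 0.35 = -0.0844.
Option 1 has the higher net inclusive-fitness payoff.

Option 1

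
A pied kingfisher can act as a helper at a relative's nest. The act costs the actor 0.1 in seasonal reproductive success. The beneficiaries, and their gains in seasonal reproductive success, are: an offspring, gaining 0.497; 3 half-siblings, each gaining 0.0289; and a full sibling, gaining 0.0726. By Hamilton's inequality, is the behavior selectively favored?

Hamilton's rule: the trait is favored when the sum of r·B over every recipient exceeds the actor's cost C.
r to an offspring = 0.5 (one parent–offspring link: r = (1/2)^1 = 1/2).
r to a half-sibling = 1/4 (half-sibs share one parent — one path of length 2: r = (1/2)^2 = 1/4).
r to a full sibling = 0.5 (full sibs share both parents — two paths of length 2: r = 2·(1/2)^2 = 1/2).
Summing one r·B term per recipient: 1·0.5·0.497 + 3·0.25·0.0289 + 1·0.5·0.0726 = 0.306475.
0.306475 > 0.1: the indirect benefit exceeds the cost.

Yes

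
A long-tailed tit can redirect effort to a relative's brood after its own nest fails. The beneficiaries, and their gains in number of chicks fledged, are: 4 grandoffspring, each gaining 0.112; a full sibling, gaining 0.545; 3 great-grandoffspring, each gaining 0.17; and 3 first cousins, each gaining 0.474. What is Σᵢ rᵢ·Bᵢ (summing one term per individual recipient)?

0.626

r to a grandoffspring = 0.25 (two parent–offspring links: r = (1/2)^2 = 1/4).
r to a full sibling = 0.5 (full sibs share both parents — two paths of length 2: r = 2·(1/2)^2 = 1/2).
r to a great-grandoffspring = 1/8 (three parent–offspring links: r = (1/2)^3 = 1/8).
r to a first cousin = 1/8 (first cousins share one grandparent pair — two paths of length 4: r = 2·(1/2)^4 = 1/8).
Summing one r·B term per recipient: 4·0.25·0.112 + 1·0.5·0.545 + 3·0.125·0.17 + 3·0.125·0.474 = 0.626.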